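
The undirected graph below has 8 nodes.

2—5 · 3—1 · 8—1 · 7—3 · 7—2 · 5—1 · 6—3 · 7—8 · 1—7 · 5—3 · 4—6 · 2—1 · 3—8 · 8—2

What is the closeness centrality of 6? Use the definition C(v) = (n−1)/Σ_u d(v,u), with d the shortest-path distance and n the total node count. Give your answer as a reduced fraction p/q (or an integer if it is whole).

Distances from 6: 1:2, 2:3, 3:1, 4:1, 5:2, 7:2, 8:2. Sum = 13.
n = 8, so closeness = 7/13.

7/13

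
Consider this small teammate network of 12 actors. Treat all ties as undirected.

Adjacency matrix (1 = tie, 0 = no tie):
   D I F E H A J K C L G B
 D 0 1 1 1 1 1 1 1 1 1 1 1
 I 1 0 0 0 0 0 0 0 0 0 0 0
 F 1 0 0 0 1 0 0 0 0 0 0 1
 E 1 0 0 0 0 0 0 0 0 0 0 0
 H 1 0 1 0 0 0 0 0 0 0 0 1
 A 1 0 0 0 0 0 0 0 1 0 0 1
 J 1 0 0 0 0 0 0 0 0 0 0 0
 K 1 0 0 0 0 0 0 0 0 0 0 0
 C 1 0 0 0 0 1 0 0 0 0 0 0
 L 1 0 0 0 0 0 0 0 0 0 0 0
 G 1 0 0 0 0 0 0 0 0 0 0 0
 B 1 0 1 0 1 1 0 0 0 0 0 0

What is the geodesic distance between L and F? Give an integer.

2

One shortest route is L – D – F, which uses 2 edges, and L and F are not directly tied, so nothing shorter exists. So d(L,F) = 2.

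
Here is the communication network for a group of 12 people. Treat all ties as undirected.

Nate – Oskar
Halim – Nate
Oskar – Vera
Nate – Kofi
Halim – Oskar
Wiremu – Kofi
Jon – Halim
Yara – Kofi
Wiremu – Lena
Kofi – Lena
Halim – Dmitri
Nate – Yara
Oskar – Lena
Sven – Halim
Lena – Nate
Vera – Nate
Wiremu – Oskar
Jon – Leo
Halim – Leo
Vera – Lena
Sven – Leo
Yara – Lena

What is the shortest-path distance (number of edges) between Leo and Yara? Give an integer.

One shortest route is Leo – Halim – Nate – Yara, which uses 3 edges, and at distance 2 from Leo we only reach {Dmitri, Nate, Oskar}, which does not include Yara. So d(Leo,Yara) = 3.

3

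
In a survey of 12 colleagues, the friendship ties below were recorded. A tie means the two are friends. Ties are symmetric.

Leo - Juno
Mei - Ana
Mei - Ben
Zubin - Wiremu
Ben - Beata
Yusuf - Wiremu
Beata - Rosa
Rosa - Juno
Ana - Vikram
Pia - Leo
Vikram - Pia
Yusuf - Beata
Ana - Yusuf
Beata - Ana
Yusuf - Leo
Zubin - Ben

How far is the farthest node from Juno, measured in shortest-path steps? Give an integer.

Distances from Juno: Ana:3, Beata:2, Ben:3, Leo:1, Mei:4, Pia:2, Rosa:1, Vikram:3, Wiremu:3, Yusuf:2, Zubin:4.
The largest is 4 (to Zubin and Mei), so the eccentricity of Juno is 4.

4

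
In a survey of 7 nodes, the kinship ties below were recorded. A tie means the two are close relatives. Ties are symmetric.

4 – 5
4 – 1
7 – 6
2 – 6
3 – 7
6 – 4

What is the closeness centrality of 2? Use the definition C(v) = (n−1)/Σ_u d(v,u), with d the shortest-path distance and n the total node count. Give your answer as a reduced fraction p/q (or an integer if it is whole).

Distances from 2: 1:3, 3:3, 4:2, 5:3, 6:1, 7:2. Sum = 14.
n = 7, so closeness = 6/14 = 3/7.

3/7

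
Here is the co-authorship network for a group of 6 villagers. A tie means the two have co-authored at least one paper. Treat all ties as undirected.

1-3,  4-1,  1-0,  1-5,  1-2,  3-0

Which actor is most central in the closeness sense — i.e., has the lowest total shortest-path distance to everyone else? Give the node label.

1

Farness (sum of distances to all others) for each node — 0:8, 1:5, 2:9, 3:8, 4:9, 5:9.
The smallest farness is 5, for 1, so 1 has the highest closeness.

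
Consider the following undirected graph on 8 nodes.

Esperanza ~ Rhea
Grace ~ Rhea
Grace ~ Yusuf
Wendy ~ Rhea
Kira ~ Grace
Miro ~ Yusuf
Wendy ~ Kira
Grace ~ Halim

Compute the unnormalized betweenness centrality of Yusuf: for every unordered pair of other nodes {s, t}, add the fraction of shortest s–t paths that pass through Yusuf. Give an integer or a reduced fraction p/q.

6

Pairs whose geodesics pass through Yusuf — Grace–Miro: 1; Rhea–Miro: 1; Kira–Miro: 1; Esperanza–Miro: 1; Halim–Miro: 1; Wendy–Miro: 2/2.
All other pairs contribute 0.
Summing the contributions gives betweenness(Yusuf) = 6.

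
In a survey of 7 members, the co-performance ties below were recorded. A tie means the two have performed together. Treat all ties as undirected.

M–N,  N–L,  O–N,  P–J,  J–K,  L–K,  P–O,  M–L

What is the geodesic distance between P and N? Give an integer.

One shortest route is P – O – N, which uses 2 edges, and P and N are not directly tied, so nothing shorter exists. So d(P,N) = 2.

2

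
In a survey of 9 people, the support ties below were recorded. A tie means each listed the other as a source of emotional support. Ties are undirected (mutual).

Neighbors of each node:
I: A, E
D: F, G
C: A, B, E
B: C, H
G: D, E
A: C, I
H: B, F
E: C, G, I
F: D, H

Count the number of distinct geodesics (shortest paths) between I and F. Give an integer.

1

The shortest distance is 4, and the only length-4 path is I–E–G–D–F. So there is exactly 1 shortest path.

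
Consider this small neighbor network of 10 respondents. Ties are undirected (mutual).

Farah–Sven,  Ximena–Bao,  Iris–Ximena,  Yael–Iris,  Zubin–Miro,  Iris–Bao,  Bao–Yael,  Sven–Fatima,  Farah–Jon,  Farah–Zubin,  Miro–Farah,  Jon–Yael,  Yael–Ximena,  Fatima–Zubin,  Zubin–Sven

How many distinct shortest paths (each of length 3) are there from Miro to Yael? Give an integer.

The shortest distance is 3, and the only length-3 path is Miro–Farah–Jon–Yael. So there is exactly 1 shortest path.

1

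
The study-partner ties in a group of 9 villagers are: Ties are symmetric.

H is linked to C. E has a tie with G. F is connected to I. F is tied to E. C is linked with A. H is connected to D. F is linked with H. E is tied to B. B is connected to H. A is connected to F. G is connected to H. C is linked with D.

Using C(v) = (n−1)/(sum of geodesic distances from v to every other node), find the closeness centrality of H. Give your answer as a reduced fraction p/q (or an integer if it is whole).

Distances from H: A:2, B:1, C:1, D:1, E:2, F:1, G:1, I:2. Sum = 11.
n = 9, so closeness = 8/11.

8/11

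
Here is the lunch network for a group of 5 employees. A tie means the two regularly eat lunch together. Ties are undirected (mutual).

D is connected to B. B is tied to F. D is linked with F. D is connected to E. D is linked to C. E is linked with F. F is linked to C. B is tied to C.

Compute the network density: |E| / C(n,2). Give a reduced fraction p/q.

4/5

There are 8 edges and 5 nodes, so the maximum possible is C(5,2) = 10.
Density = 8/10 = 4/5.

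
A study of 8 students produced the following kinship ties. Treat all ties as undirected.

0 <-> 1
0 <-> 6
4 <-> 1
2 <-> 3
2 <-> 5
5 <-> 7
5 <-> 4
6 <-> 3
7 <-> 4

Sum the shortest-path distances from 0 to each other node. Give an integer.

Distances from 0: 1:1, 2:3, 3:2, 4:2, 5:3, 6:1, 7:3.
Sum = 1 + 3 + 2 + 2 + 3 + 1 + 3 = 15.

15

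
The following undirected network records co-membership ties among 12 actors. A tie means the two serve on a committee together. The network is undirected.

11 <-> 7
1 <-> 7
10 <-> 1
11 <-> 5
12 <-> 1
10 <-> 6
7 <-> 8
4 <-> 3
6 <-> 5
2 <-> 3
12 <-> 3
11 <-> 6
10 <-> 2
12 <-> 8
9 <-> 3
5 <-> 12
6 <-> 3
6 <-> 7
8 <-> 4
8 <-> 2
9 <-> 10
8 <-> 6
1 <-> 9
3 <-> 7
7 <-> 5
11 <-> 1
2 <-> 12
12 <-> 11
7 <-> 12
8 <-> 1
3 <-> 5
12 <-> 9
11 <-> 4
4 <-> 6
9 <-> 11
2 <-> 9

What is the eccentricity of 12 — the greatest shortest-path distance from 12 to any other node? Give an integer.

Distances from 12: 1:1, 2:1, 3:1, 4:2, 5:1, 6:2, 7:1, 8:1, 9:1, 10:2, 11:1.
The largest is 2 (to 4, 6, and 10), so the eccentricity of 12 is 2.

2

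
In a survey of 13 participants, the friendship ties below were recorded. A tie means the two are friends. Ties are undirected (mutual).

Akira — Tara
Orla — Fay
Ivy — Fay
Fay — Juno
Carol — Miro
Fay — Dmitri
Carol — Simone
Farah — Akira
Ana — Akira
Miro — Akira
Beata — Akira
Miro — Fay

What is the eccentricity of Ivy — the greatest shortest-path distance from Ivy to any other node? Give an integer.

4

Distances from Ivy: Akira:3, Ana:4, Beata:4, Carol:3, Dmitri:2, Farah:4, Fay:1, Juno:2, Miro:2, Orla:2, Simone:4, Tara:4.
The largest is 4 (to Simone, Ana, Beata, Tara, and Farah), so the eccentricity of Ivy is 4.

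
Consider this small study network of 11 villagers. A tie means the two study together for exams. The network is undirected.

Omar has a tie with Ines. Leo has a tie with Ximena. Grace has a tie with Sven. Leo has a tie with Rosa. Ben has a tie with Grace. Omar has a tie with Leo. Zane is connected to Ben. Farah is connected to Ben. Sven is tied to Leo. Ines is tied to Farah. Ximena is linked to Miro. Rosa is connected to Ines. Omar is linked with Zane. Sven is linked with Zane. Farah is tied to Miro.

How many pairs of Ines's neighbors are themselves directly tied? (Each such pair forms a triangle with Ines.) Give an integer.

Ines's neighbors are Farah, Omar, and Rosa, but none of them are tied to each other, so no triangle contains Ines.

0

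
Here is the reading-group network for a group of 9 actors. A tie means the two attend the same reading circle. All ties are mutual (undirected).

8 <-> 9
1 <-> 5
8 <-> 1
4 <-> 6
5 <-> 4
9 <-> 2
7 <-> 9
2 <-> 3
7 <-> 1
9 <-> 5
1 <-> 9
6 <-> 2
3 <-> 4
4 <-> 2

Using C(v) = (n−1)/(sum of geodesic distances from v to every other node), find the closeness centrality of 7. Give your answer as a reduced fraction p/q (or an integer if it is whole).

Distances from 7: 1:1, 2:2, 3:3, 4:3, 5:2, 6:3, 8:2, 9:1. Sum = 17.
n = 9, so closeness = 8/17.

8/17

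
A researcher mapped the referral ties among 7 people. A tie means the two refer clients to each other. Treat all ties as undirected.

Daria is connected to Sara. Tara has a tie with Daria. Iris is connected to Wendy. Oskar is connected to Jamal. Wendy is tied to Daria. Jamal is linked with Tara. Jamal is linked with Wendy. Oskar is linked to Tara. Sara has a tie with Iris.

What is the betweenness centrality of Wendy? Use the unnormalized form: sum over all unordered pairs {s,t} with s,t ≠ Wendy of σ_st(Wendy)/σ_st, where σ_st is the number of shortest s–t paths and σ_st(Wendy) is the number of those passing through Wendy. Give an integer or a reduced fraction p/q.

13/3

Pairs whose geodesics pass through Wendy — Oskar–Iris: 1; Jamal–Iris: 1; Jamal–Sara: 2/3; Jamal–Daria: 1/2; Iris–Daria: 1/2; Iris–Tara: 2/3.
All other pairs contribute 0.
Summing the contributions gives betweenness(Wendy) = 13/3.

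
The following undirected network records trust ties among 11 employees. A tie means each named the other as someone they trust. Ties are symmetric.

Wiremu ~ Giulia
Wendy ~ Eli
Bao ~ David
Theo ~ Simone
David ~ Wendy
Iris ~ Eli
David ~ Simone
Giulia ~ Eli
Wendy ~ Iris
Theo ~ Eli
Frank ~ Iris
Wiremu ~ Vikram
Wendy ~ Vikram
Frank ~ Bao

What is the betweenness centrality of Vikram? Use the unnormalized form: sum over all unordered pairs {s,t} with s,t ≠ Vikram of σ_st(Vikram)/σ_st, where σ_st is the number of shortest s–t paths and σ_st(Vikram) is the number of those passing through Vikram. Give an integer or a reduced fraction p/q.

Pairs whose geodesics pass through Vikram — Wendy–Wiremu: 1; Wiremu–Simone: 1/2; Wiremu–David: 1; Wiremu–Bao: 1; Wiremu–Frank: 1/2; Wiremu–Iris: 1/2.
All other pairs contribute 0.
Summing the contributions gives betweenness(Vikram) = 9/2.

9/2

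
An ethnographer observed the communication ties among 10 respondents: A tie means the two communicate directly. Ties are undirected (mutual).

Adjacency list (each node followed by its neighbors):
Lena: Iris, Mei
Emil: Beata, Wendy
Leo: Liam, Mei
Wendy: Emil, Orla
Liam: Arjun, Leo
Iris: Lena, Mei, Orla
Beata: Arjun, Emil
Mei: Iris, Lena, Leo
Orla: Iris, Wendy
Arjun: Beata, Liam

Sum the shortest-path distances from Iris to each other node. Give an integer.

Distances from Iris: Arjun:4, Beata:4, Emil:3, Lena:1, Leo:2, Liam:3, Mei:1, Orla:1, Wendy:2.
Sum = 4 + 4 + 3 + 1 + 2 + 3 + 1 + 1 + 2 = 21.

21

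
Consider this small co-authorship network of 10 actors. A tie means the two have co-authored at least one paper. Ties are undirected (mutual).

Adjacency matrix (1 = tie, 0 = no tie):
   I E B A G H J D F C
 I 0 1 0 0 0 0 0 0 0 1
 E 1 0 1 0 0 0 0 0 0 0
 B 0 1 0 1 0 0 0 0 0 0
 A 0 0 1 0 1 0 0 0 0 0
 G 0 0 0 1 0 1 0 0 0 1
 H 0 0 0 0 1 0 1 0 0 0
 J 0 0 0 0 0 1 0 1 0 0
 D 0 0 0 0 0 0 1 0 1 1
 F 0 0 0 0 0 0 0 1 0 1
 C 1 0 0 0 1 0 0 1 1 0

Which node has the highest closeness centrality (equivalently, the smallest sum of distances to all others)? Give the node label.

Farness (sum of distances to all others) for each node — A:20, B:24, C:15, D:19, E:23, F:21, G:16, H:21, I:19, J:22.
The smallest farness is 15, for C, so C has the highest closeness.

C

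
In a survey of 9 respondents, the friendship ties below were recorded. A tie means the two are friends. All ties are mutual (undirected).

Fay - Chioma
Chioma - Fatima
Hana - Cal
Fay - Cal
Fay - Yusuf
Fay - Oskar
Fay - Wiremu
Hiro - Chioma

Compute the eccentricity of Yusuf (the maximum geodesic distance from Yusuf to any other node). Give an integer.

Distances from Yusuf: Cal:2, Chioma:2, Fatima:3, Fay:1, Hana:3, Hiro:3, Oskar:2, Wiremu:2.
The largest is 3 (to Hiro, Fatima, and Hana), so the eccentricity of Yusuf is 3.

3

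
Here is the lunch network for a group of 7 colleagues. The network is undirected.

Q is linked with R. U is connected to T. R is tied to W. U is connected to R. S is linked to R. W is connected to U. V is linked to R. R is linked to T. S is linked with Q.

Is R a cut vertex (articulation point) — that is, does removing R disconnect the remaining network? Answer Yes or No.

Yes

Removing R leaves {T, U, and W} with no path to {Q and S}, so the network splits into 3 components. R is a cut vertex.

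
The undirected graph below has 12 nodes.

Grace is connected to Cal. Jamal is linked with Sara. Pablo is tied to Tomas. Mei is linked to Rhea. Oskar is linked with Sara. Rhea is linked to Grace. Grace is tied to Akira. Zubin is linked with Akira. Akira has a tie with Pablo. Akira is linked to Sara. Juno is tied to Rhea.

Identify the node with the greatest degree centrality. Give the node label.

Degrees — Akira:4, Cal:1, Grace:3, Jamal:1, Juno:1, Mei:1, Oskar:1, Pablo:2, Rhea:3, Sara:3, Tomas:1, Zubin:1.
The maximum is 4, attained only by Akira.

Akira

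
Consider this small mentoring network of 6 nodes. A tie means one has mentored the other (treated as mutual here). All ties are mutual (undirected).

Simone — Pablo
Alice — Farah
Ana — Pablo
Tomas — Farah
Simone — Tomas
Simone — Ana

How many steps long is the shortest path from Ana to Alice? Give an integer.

One shortest route is Ana – Simone – Tomas – Farah – Alice, which uses 4 edges, and at distance 3 from Ana we only reach {Farah}, which does not include Alice. So d(Ana,Alice) = 4.

4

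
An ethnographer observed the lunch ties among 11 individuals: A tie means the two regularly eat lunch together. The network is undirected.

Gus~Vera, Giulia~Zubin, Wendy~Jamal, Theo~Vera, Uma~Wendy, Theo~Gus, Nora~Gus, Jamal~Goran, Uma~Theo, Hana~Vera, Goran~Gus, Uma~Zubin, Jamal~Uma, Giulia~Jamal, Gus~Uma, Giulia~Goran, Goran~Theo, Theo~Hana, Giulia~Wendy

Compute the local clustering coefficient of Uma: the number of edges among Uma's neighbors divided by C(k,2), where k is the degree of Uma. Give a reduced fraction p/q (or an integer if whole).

Uma's neighbors: Gus, Jamal, Theo, Wendy, and Zubin (k = 5).
Possible neighbor pairs: C(5,2) = 10. Edges among them: Gus–Theo, Jamal–Wendy → e = 2.
Clustering(Uma) = 2/10 = 1/5.

1/5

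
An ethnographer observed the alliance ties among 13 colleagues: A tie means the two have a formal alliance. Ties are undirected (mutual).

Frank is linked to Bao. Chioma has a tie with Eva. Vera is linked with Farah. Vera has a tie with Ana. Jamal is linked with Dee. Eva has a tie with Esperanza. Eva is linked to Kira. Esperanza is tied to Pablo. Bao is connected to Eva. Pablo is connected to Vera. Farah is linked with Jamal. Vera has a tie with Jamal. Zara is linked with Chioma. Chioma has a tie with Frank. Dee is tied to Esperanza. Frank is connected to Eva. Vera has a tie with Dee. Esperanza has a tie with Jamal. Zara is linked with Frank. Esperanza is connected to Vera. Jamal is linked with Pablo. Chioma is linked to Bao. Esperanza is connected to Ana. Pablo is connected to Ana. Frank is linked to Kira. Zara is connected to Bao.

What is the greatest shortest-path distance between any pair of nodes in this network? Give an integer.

Eccentricity of each node (its greatest distance to any other): Ana:4, Bao:4, Chioma:4, Dee:4, Esperanza:3, Eva:3, Farah:5, Frank:4, Jamal:4, Kira:4, Pablo:4, Vera:4, Zara:5.
The maximum eccentricity is 5, realized for instance by the pair Zara–Farah via Zara – Bao – Eva – Esperanza – Jamal – Farah. So the diameter is 5.

5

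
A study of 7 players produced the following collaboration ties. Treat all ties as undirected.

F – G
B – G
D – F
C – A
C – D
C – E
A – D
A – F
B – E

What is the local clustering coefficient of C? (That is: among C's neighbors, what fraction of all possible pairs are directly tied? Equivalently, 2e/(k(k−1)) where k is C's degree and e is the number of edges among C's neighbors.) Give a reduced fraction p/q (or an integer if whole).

C's neighbors: A, D, and E (k = 3).
Possible neighbor pairs: C(3,2) = 3. Edges among them: A–D → e = 1.
Clustering(C) = 1/3.

1/3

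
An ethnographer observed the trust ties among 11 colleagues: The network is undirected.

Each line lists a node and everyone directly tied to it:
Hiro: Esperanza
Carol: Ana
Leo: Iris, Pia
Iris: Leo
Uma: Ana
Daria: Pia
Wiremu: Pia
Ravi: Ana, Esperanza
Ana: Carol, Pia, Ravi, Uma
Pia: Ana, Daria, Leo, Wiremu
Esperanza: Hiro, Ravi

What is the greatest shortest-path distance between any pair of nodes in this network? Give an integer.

Eccentricity of each node (its greatest distance to any other): Ana:3, Carol:4, Daria:5, Esperanza:5, Hiro:6, Iris:6, Leo:5, Pia:4, Ravi:4, Uma:4, Wiremu:5.
The maximum eccentricity is 6, realized for instance by the pair Hiro–Iris via Hiro – Esperanza – Ravi – Ana – Pia – Leo – Iris. So the diameter is 6.

6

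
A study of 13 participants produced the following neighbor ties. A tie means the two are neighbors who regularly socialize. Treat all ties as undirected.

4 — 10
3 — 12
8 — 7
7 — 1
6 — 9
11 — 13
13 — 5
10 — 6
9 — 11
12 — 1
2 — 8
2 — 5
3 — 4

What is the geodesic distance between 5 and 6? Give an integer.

One shortest route is 5 – 13 – 11 – 9 – 6, which uses 4 edges, and at distance 3 from 5 we only reach {7, 9}, which does not include 6. So d(5,6) = 4.

4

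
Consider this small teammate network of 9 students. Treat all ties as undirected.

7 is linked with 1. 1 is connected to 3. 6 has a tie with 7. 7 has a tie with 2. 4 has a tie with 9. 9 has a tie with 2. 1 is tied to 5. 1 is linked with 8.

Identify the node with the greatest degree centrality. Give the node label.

Degrees — 1:4, 2:2, 3:1, 4:1, 5:1, 6:1, 7:3, 8:1, 9:2.
The maximum is 4, attained only by 1.

1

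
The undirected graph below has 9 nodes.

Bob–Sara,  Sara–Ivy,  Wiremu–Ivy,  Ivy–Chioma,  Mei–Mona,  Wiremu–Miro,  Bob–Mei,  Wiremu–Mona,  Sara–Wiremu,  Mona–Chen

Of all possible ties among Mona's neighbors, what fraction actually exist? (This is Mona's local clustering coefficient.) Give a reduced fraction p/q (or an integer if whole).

0

Mona's neighbors: Chen, Mei, and Wiremu (k = 3).
Possible neighbor pairs: C(3,2) = 3. Edges among them: none → e = 0.
Clustering(Mona) = 0/3 = 0.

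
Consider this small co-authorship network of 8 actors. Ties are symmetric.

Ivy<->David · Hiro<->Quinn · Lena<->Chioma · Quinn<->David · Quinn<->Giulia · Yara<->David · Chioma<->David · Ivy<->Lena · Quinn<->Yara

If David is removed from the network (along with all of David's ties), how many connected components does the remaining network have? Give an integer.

Without David, the remaining ties split the others into: {Chioma, Ivy, Lena}; {Giulia, Hiro, Quinn, Yara}.
That's 2 separate components.

2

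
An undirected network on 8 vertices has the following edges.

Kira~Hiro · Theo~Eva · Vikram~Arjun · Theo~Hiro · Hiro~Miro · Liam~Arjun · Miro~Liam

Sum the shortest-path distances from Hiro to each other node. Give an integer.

14

Distances from Hiro: Arjun:3, Eva:2, Kira:1, Liam:2, Miro:1, Theo:1, Vikram:4.
Sum = 3 + 2 + 1 + 2 + 1 + 1 + 4 = 14.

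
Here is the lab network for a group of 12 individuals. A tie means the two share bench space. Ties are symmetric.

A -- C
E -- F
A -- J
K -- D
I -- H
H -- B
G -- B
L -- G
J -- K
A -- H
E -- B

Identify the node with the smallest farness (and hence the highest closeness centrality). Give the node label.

Farness (sum of distances to all others) for each node — A:26, B:26, C:36, D:50, E:34, F:44, G:34, H:24, I:34, J:32, K:40, L:44.
The smallest farness is 24, for H, so H has the highest closeness.

H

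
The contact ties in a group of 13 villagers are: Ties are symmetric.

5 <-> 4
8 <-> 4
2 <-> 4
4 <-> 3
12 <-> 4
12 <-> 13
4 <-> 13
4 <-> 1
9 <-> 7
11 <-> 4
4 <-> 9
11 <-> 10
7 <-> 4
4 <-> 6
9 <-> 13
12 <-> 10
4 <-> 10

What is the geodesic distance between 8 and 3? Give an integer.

One shortest route is 8 – 4 – 3, which uses 2 edges, and 8 and 3 are not directly tied, so nothing shorter exists. So d(8,3) = 2.

2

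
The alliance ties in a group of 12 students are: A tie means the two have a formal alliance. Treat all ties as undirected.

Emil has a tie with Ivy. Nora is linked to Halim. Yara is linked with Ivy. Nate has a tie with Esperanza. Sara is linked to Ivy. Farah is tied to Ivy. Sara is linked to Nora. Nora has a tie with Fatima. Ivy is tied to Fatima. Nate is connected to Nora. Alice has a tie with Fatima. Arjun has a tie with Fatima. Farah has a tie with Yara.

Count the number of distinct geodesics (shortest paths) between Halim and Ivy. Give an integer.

The shortest distance is 3. The length-3 paths are: Halim–Nora–Sara–Ivy; Halim–Nora–Fatima–Ivy.
That gives 2 distinct shortest paths.

2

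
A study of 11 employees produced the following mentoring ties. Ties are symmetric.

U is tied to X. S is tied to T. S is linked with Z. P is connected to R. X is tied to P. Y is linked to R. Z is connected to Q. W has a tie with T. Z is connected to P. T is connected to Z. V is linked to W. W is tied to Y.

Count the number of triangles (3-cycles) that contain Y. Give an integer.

0

Y's neighbors are R and W, but none of them are tied to each other, so no triangle contains Y.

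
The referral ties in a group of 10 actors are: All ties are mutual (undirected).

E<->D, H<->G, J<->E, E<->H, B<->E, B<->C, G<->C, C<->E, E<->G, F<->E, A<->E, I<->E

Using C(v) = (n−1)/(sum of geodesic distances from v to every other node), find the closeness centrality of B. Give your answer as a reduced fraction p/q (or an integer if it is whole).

Distances from B: A:2, C:1, D:2, E:1, F:2, G:2, H:2, I:2, J:2. Sum = 16.
n = 10, so closeness = 9/16.

9/16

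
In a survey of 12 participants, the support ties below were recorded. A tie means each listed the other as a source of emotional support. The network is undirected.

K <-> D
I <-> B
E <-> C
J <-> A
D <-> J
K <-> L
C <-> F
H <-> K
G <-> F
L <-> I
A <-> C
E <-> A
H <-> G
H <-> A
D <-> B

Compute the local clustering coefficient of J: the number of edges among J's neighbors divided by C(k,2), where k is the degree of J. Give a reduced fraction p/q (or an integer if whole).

0

J's neighbors: A and D (k = 2).
Possible neighbor pairs: C(2,2) = 1. Edges among them: none → e = 0.
Clustering(J) = 0/1.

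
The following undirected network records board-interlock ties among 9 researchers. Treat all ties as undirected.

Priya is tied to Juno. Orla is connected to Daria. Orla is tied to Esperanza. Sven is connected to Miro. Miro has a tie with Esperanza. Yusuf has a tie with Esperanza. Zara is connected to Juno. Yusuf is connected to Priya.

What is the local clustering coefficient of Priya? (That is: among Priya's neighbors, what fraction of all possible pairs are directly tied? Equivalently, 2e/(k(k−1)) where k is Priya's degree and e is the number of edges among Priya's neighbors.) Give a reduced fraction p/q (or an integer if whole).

0

Priya's neighbors: Juno and Yusuf (k = 2).
Possible neighbor pairs: C(2,2) = 1. Edges among them: none → e = 0.
Clustering(Priya) = 0/1.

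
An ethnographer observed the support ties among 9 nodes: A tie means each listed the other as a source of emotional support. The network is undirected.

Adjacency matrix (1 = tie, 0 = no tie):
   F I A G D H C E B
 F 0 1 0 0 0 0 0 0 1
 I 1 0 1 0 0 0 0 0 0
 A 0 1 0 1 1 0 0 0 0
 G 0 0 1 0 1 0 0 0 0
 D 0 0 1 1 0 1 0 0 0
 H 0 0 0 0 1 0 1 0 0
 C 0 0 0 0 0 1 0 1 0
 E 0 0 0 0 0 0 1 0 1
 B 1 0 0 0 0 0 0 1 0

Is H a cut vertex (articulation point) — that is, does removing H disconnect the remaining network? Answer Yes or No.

No

Even without H, every remaining node can still reach every other (the residual graph is connected), so H is not a cut vertex.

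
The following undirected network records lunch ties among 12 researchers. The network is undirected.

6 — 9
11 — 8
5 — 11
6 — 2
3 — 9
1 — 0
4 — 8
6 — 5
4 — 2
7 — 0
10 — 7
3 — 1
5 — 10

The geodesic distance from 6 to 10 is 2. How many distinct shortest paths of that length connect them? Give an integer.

1

The shortest distance is 2, and the only length-2 path is 6–5–10. So there is exactly 1 shortest path.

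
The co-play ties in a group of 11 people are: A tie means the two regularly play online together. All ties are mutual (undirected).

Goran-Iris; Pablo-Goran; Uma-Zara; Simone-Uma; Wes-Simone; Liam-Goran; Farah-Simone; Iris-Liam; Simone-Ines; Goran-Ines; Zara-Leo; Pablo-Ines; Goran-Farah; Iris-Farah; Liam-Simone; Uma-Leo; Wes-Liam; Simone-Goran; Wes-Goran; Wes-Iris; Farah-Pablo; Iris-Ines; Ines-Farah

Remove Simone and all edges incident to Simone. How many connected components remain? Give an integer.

Without Simone, the remaining ties split the others into: {Leo, Uma, Zara}; {Farah, Goran, Ines, Iris, Liam, Pablo, Wes}.
That's 2 separate components.

2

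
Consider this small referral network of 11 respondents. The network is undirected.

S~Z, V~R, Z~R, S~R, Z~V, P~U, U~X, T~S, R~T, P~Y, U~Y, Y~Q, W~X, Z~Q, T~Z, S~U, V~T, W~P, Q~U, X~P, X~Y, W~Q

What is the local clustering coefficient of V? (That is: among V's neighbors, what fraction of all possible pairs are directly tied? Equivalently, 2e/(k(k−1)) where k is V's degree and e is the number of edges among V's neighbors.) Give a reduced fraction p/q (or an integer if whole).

V's neighbors: R, T, and Z (k = 3).
Possible neighbor pairs: C(3,2) = 3. Edges among them: R–T, R–Z, T–Z → e = 3.
Clustering(V) = 3/3 = 1.

1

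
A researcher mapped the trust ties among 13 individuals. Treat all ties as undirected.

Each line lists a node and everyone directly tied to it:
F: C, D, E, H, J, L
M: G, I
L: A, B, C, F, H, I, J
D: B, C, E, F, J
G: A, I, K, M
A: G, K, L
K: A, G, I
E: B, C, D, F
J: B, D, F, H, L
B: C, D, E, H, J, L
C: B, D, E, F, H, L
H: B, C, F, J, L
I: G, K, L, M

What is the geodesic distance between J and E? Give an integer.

2

One shortest route is J – F – E, which uses 2 edges, and J and E are not directly tied, so nothing shorter exists. So d(J,E) = 2.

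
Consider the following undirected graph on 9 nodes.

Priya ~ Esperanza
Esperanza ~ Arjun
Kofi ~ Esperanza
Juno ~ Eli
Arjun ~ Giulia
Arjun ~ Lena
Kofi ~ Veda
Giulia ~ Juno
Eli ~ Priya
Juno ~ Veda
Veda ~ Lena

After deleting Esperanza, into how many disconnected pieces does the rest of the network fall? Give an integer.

1

Esperanza's neighbors (Arjun, Kofi, and Priya) remain reachable from one another through other ties, so the rest of the network stays in one piece.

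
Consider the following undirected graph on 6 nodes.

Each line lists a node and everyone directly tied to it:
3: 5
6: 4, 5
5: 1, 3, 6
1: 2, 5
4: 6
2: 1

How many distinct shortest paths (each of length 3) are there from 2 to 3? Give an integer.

The shortest distance is 3, and the only length-3 path is 2–1–5–3. So there is exactly 1 shortest path.

1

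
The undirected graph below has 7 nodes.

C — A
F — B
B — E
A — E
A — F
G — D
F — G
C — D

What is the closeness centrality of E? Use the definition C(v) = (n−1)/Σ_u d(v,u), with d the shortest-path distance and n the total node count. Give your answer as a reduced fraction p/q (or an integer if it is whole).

Distances from E: A:1, B:1, C:2, D:3, F:2, G:3. Sum = 12.
n = 7, so closeness = 6/12 = 1/2.

1/2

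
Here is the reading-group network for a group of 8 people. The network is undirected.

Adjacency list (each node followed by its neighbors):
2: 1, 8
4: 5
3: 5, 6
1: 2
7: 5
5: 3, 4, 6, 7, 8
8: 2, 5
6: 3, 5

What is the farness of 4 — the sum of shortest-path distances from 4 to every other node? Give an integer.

Distances from 4: 1:4, 2:3, 3:2, 5:1, 6:2, 7:2, 8:2.
Sum = 4 + 3 + 2 + 1 + 2 + 2 + 2 = 16.

16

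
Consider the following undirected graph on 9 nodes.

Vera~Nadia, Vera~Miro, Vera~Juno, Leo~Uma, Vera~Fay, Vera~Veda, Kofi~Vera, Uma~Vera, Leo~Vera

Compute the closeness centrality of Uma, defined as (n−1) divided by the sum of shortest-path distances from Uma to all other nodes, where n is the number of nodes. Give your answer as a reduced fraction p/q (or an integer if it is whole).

Distances from Uma: Fay:2, Juno:2, Kofi:2, Leo:1, Miro:2, Nadia:2, Veda:2, Vera:1. Sum = 14.
n = 9, so closeness = 8/14 = 4/7.

4/7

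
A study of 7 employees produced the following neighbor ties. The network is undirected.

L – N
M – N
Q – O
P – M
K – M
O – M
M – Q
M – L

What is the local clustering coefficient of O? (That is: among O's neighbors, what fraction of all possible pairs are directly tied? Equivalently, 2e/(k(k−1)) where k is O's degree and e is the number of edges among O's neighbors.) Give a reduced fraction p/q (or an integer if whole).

1

O's neighbors: M and Q (k = 2).
Possible neighbor pairs: C(2,2) = 1. Edges among them: M–Q → e = 1.
Clustering(O) = 1/1.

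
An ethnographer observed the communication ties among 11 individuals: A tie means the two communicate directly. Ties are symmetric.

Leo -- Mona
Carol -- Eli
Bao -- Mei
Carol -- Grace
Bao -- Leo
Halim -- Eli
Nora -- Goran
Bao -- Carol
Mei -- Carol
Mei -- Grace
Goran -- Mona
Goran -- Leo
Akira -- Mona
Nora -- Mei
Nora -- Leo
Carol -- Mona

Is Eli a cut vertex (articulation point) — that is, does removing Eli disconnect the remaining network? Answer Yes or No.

Removing Eli leaves {Akira, Bao, Carol, Goran, Grace, Leo, Mei, Mona, and Nora} with no path to {Halim}, so the network splits into 2 components. Eli is a cut vertex.

Yes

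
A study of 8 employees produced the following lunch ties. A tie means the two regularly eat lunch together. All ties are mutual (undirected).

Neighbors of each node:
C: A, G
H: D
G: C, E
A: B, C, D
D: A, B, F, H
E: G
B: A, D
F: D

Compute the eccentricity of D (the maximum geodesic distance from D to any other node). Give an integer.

Distances from D: A:1, B:1, C:2, E:4, F:1, G:3, H:1.
The largest is 4 (to E), so the eccentricity of D is 4.

4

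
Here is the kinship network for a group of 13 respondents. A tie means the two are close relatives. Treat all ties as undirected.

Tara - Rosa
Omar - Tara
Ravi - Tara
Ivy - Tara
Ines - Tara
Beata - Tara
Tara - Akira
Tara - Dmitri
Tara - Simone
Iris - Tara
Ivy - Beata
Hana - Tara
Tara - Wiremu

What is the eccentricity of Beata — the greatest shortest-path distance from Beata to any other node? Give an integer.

Distances from Beata: Akira:2, Dmitri:2, Hana:2, Ines:2, Iris:2, Ivy:1, Omar:2, Ravi:2, Rosa:2, Simone:2, Tara:1, Wiremu:2.
The largest is 2 (to Omar, Hana, Iris, Dmitri, Rosa, Akira, Simone, Ravi, Ines, and Wiremu), so the eccentricity of Beata is 2.

2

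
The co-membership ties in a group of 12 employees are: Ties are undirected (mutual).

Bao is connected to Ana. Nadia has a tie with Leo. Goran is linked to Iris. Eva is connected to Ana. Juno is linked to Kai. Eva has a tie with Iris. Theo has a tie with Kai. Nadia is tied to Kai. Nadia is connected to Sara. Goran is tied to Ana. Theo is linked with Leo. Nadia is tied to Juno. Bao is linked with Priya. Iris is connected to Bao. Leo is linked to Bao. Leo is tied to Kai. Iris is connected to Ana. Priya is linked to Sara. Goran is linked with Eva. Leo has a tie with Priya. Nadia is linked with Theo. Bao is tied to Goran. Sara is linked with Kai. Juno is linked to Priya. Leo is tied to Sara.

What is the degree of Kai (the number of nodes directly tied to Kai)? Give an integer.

Kai is directly tied to Juno, Leo, Nadia, Sara, and Theo. That is 5 neighbors, so the degree of Kai is 5.

5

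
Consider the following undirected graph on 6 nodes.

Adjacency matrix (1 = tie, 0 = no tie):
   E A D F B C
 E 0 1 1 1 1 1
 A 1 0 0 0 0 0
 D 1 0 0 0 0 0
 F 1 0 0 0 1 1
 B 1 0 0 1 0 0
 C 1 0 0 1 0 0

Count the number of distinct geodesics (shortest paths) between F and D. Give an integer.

The shortest distance is 2, and the only length-2 path is F–E–D. So there is exactly 1 shortest path.

1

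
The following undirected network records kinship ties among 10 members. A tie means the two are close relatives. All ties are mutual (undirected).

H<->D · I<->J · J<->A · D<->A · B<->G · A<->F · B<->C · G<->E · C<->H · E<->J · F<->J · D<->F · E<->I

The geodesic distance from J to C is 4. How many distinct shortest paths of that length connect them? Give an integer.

3

The shortest distance is 4. The length-4 paths are: J–A–D–H–C; J–F–D–H–C; J–E–G–B–C.
That gives 3 distinct shortest paths.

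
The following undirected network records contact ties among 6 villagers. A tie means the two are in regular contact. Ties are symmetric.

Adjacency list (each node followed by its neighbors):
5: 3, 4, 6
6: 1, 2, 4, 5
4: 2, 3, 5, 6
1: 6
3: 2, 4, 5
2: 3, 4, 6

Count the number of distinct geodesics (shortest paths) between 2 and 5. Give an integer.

3

The shortest distance is 2. The length-2 paths are: 2–4–5; 2–3–5; 2–6–5.
That gives 3 distinct shortest paths.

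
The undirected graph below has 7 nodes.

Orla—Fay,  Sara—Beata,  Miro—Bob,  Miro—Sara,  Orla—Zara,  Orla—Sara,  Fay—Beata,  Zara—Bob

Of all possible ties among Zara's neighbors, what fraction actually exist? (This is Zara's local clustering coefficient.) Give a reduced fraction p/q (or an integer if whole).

0

Zara's neighbors: Bob and Orla (k = 2).
Possible neighbor pairs: C(2,2) = 1. Edges among them: none → e = 0.
Clustering(Zara) = 0/1.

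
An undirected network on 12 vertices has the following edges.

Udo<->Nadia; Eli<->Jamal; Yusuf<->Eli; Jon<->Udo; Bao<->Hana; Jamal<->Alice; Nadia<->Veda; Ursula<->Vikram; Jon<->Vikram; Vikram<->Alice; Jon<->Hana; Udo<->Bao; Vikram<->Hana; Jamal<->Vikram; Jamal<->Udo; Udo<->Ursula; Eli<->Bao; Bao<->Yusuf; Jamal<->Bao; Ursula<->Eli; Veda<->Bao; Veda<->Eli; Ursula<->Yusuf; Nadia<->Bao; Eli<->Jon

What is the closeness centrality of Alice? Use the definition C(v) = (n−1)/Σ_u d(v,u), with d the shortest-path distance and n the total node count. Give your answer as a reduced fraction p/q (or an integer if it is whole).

11/23

Distances from Alice: Bao:2, Eli:2, Hana:2, Jamal:1, Jon:2, Nadia:3, Udo:2, Ursula:2, Veda:3, Vikram:1, Yusuf:3. Sum = 23.
n = 12, so closeness = 11/23.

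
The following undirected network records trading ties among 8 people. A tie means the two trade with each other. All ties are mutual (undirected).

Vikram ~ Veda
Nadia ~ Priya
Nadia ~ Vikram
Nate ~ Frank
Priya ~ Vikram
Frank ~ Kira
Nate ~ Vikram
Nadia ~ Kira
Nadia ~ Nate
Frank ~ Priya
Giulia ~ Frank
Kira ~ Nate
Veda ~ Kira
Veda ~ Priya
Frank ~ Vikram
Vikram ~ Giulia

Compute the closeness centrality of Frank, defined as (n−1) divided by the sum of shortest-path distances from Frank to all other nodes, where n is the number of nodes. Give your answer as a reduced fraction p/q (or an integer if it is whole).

7/9

Distances from Frank: Giulia:1, Kira:1, Nadia:2, Nate:1, Priya:1, Veda:2, Vikram:1. Sum = 9.
n = 8, so closeness = 7/9.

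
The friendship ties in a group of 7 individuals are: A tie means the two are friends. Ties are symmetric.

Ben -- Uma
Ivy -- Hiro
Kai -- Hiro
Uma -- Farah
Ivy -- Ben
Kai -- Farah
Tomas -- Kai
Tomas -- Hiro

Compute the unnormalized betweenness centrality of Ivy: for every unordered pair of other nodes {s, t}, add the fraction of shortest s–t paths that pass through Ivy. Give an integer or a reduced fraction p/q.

3

Pairs whose geodesics pass through Ivy — Hiro–Uma: 1/2; Hiro–Ben: 1; Tomas–Ben: 1; Kai–Ben: 1/2.
All other pairs contribute 0.
Summing the contributions gives betweenness(Ivy) = 3.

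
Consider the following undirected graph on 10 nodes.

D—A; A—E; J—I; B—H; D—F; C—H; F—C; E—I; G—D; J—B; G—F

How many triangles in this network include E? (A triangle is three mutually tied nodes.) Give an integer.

E's neighbors are A and I, but none of them are tied to each other, so no triangle contains E.

0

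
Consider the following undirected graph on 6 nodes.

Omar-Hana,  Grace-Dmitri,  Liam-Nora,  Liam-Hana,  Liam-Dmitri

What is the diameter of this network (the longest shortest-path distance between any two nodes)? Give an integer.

4

Eccentricity of each node (its greatest distance to any other): Dmitri:3, Grace:4, Hana:3, Liam:2, Nora:3, Omar:4.
The maximum eccentricity is 4, realized for instance by the pair Omar–Grace via Omar – Hana – Liam – Dmitri – Grace. So the diameter is 4.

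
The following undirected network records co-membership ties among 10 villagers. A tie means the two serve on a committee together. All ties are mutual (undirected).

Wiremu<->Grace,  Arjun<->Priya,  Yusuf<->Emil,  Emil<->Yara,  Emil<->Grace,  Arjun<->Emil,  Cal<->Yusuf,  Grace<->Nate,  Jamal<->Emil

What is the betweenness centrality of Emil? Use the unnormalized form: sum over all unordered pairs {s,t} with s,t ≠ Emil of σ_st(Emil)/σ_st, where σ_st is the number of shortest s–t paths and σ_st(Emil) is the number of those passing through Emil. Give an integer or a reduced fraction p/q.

Pairs whose geodesics pass through Emil — Nate–Yara: 1; Nate–Priya: 1; Nate–Yusuf: 1; Nate–Jamal: 1; Nate–Arjun: 1; Nate–Cal: 1; Yara–Priya: 1; Yara–Yusuf: 1; Yara–Grace: 1; Yara–Jamal: 1; Yara–Wiremu: 1; Yara–Arjun: 1; Yara–Cal: 1; Priya–Yusuf: 1 … (+17 more pairs).
All other pairs contribute 0.
Summing the contributions gives betweenness(Emil) = 31.

31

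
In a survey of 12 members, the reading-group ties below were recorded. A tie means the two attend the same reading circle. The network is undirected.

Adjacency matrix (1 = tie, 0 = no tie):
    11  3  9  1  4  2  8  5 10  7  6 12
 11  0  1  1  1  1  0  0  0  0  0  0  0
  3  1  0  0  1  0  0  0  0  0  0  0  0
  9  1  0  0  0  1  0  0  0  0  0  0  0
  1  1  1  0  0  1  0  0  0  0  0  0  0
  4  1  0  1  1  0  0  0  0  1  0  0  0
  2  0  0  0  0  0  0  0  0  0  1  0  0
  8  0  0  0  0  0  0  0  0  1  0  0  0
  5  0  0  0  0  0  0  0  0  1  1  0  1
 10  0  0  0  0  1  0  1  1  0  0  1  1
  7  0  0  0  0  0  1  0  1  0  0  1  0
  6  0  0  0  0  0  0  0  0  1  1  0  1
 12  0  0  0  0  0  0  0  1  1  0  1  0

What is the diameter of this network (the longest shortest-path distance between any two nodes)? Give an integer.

Eccentricity of each node (its greatest distance to any other): 1:5, 2:6, 3:6, 4:4, 5:4, 6:4, 7:5, 8:4, 9:5, 10:3, 11:5, 12:4.
The maximum eccentricity is 6, realized for instance by the pair 3–2 via 3 – 11 – 4 – 10 – 6 – 7 – 2. So the diameter is 6.

6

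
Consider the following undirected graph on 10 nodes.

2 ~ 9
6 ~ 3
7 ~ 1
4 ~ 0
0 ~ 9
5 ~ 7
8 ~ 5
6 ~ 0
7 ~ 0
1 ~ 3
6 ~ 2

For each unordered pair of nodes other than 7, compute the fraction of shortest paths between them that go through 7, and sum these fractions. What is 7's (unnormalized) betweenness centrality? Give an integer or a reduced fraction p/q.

Pairs whose geodesics pass through 7 — 1–9: 1; 1–8: 1; 1–5: 1; 1–4: 1; 1–0: 1; 9–8: 1; 9–5: 1; 2–8: 2/2; 2–5: 2/2; 8–6: 1; 8–4: 1; 8–0: 1; 8–3: 1; 5–6: 1 … (+3 more pairs).
All other pairs contribute 0.
Summing the contributions gives betweenness(7) = 17.

17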